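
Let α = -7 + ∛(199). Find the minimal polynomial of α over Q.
m_α(x) = x^3 + 21x^2 + 147x + 144

Set β = α + 7 = ∛(199), so β^3 = 199. Then (α + 7)^3 - 199 = 0, i.e. α is a root of g(x) = (x + 7)^3 - 199 = x^3 + 21x^2 + 147x + 144. Since g(x) = h(x + 7) where h(x) = x^3 - 199, and h is irreducible over Q (because 199 is not a perfect cube, so h has no rational root, and a monic cubic with no rational root is irreducible), g is also irreducible (irreducibility is preserved under the substitution x → x + 7). Hence m_α(x) = x^3 + 21x^2 + 147x + 144.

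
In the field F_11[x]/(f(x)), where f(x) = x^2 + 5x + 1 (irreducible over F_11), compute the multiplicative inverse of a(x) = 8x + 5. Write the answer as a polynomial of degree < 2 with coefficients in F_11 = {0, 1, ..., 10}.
a(x)^(-1) ≡ 8x + 2 (mod f(x))

Since f is irreducible over F_11, F_11[x]/(f) is a field and a(x) ≠ 0 has an inverse. Apply the extended Euclidean algorithm to f(x) and a(x) in F_11[x]: f(x) = (7x + 10)·a(x) + (6). The last nonzero remainder is the constant 6 = gcd(f, a) in F_11. Back-substituting through the division chain expresses 6 = s(x)·a(x) + t(x)·f(x) with s(x) ≡ 4x + 1 (mod f), so (4x + 1)·a(x) ≡ 6 (mod f). Multiplying by 6^(-1) ≡ 2 in F_11 gives a(x)^(-1) ≡ 2·(4x + 1) ≡ 8x + 2 (mod f). Check: (8x + 5)·(8x + 2) = 9x^2 + x + 10 ≡ 1 (mod x^2 + 5x + 1).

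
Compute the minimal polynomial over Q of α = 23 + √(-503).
m_α(x) = x^2 - 46x + 1032

From α - 23 = √(-503), squaring gives (α - 23)^2 = -503, i.e. α^2 - 46α + 529 = -503, so α^2 - 46α + 1032 = 0. The discriminant of x^2 - 46x + 1032 is (-46)^2 - 4·(1032) = 2116 - 4128 = -2012, and 4·(-503) is not a perfect square in Q since -503 is squarefree and ≠ 1. Hence x^2 - 46x + 1032 is irreducible over Q and is the minimal polynomial of α.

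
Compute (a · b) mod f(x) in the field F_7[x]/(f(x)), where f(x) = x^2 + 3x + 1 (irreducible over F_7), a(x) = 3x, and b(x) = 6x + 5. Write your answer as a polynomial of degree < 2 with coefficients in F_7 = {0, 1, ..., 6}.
a · b ≡ 3x + 3 (mod f(x))

Multiply in F_7[x]: a(x)·b(x) = (3x)·(6x + 5) = 4x^2 + x. This has degree ≥ 2, so divide by f(x) over F_7: 4x^2 + x = (4)·(x^2 + 3x + 1) + (3x + 3). Hence a·b ≡ 3x + 3 (mod f). (F_7[x]/(f) is a field with 7^2 = 49 elements since f is irreducible of degree 2.)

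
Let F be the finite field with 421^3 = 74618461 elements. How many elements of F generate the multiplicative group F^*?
There are φ(74618460) = 17055360 primitive elements

F_q^* is cyclic of order q - 1 = 74618460. A cyclic group of order m has exactly φ(m) generators. Here m = 74618460 = 2^2 · 3^2 · 5 · 7 · 59221, so the number of primitive elements is φ(74618460) = 17055360.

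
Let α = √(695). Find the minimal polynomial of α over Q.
m_α(x) = x^2 - 695

α satisfies α^2 - 695 = 0, so x^2 - 695 annihilates α. Since d = 695 is squarefree and ≠ 1, it is not a perfect square in Q, so x^2 - 695 has no rational root and is therefore irreducible over Q (a degree-2 polynomial over a field is irreducible iff it has no root). Hence m_α(x) = x^2 - 695.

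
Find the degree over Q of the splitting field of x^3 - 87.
[K : Q] = 6

The roots of x^3 - 87 are ∛87, ω∛87, ω^2∛87 where ω = e^(2πi/3) is a primitive cube root of unity, so K = Q(∛87, ω). Now [Q(∛87):Q] = 3 (since 87 is not a perfect cube, x^3 - 87 is irreducible) and [Q(ω):Q] = 2. Both 2 and 3 divide [K:Q], and [K:Q] ≤ 3·2 = 6, so [K:Q] = 6. (Equivalently: Q(∛87) ⊂ R but ω ∉ R, so [K : Q(∛87)] = 2.)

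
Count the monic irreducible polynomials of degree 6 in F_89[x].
There are 82830096360 monic irreducible polynomials of degree 6 over F_89

Each element of F_{89^6} that lies in no proper subfield is a root of exactly one monic irreducible of degree 6 over F_89, and each such polynomial has 6 distinct roots in F_{89^6}. By Möbius inversion the count is N_89(6) = (1/6) Σ_{d|6} μ(6/d) · 89^d = (1/6)(μ(6)·89^1 + μ(3)·89^2 + μ(2)·89^3 + μ(1)·89^6) = 496980578160/6 = 82830096360.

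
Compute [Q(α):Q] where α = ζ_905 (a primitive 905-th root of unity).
[Q(α):Q] = 720

The minimal polynomial of ζ_905 over Q is the 905-th cyclotomic polynomial Φ_905(x), which is irreducible over Q and has degree φ(905) = 720. Hence [Q(α):Q] = φ(905) = 720.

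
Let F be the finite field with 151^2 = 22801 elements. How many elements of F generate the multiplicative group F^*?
There are φ(22800) = 5760 primitive elements

F_q^* is cyclic of order q - 1 = 22800. A cyclic group of order m has exactly φ(m) generators. Here m = 22800 = 2^4 · 3 · 5^2 · 19, so the number of primitive elements is φ(22800) = 5760.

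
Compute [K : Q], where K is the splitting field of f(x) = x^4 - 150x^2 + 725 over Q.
[K : Q] = 4

Solving the quadratic in x^2: x^2 = (150 ± √(150^2 - 4·725))/2 = (150 ± √19600)/2 = (150 ± 140)/2, giving x^2 = 5 or x^2 = 145. So f(x) = (x^2 - 5)(x^2 - 145) and the roots of f are ±√5, ±√145. Hence the splitting field is K = Q(√5, √145). Since 5 and 145 are distinct squarefree integers > 1, their product 725 is not a perfect square, so √145 ∉ Q(√5). By the tower law [K:Q] = [Q(√5,√145):Q(√5)] · [Q(√5):Q] = 2 · 2 = 4.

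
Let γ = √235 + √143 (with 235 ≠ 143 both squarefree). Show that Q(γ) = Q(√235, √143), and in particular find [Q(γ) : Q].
[Q(γ) : Q] = 4 (equivalently, Q(γ) = Q(√235, √143))

Obviously Q(γ) ⊆ Q(√235, √143), and [Q(√235, √143):Q] = 4 (since 235, 143 are distinct squarefree integers > 1 with 33605 not a perfect square). To show equality we compute the minimal polynomial of γ. From γ = √235 + √143: γ^2 = 235 + 2√(33605) + 143 = 378 + 2√(33605), so γ^2 - 378 = 2√(33605); squaring, (γ^2 - 378)^2 = 4·33605, i.e. γ^4 - 756γ^2 + 142884 - 134420 = 0, i.e. γ^4 - 756γ^2 + 8464 = 0. So γ is a root of x^4 - 756x^2 + 8464. This polynomial is irreducible over Q: it has no rational root (each ±√235 ± √143 is irrational), and any factorization into two quadratics over Q would force √(33605) ∈ Q (pairing opposite roots) or √235, √143 ∈ Q (other pairings), all impossible. Hence [Q(γ):Q] = 4 = [Q(√235, √143):Q], so Q(γ) = Q(√235, √143).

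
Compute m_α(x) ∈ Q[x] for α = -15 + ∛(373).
m_α(x) = x^3 + 45x^2 + 675x + 3002

Set β = α + 15 = ∛(373), so β^3 = 373. Then (α + 15)^3 - 373 = 0, i.e. α is a root of g(x) = (x + 15)^3 - 373 = x^3 + 45x^2 + 675x + 3002. Since g(x) = h(x + 15) where h(x) = x^3 - 373, and h is irreducible over Q (because 373 is not a perfect cube, so h has no rational root, and a monic cubic with no rational root is irreducible), g is also irreducible (irreducibility is preserved under the substitution x → x + 15). Hence m_α(x) = x^3 + 45x^2 + 675x + 3002.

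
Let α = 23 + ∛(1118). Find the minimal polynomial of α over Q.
m_α(x) = x^3 - 69x^2 + 1587x - 13285

Set β = α - 23 = ∛(1118), so β^3 = 1118. Then (α - 23)^3 - 1118 = 0, i.e. α is a root of g(x) = (x - 23)^3 - 1118 = x^3 - 69x^2 + 1587x - 13285. Since g(x) = h(x - 23) where h(x) = x^3 - 1118, and h is irreducible over Q (because 1118 is not a perfect cube, so h has no rational root, and a monic cubic with no rational root is irreducible), g is also irreducible (irreducibility is preserved under the substitution x → x - 23). Hence m_α(x) = x^3 - 69x^2 + 1587x - 13285.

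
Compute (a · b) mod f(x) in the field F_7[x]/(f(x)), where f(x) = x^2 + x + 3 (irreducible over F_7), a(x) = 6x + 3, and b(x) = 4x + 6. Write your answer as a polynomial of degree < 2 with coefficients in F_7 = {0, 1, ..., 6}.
a · b ≡ 3x + 2 (mod f(x))

Multiply in F_7[x]: a(x)·b(x) = (6x + 3)·(4x + 6) = 3x^2 + 6x + 4. This has degree ≥ 2, so divide by f(x) over F_7: 3x^2 + 6x + 4 = (3)·(x^2 + x + 3) + (3x + 2). Hence a·b ≡ 3x + 2 (mod f). (F_7[x]/(f) is a field with 7^2 = 49 elements since f is irreducible of degree 2.)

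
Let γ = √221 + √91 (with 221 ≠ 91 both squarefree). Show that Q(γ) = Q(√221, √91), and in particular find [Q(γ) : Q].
[Q(γ) : Q] = 4 (equivalently, Q(γ) = Q(√221, √91))

Obviously Q(γ) ⊆ Q(√221, √91), and [Q(√221, √91):Q] = 4 (since 221, 91 are distinct squarefree integers > 1 with 20111 not a perfect square). To show equality we compute the minimal polynomial of γ. From γ = √221 + √91: γ^2 = 221 + 2√(20111) + 91 = 312 + 2√(20111), so γ^2 - 312 = 2√(20111); squaring, (γ^2 - 312)^2 = 4·20111, i.e. γ^4 - 624γ^2 + 97344 - 80444 = 0, i.e. γ^4 - 624γ^2 + 16900 = 0. So γ is a root of x^4 - 624x^2 + 16900. This polynomial is irreducible over Q: it has no rational root (each ±√221 ± √91 is irrational), and any factorization into two quadratics over Q would force √(20111) ∈ Q (pairing opposite roots) or √221, √91 ∈ Q (other pairings), all impossible. Hence [Q(γ):Q] = 4 = [Q(√221, √91):Q], so Q(γ) = Q(√221, √91).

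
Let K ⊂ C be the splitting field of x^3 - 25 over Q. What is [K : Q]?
[K : Q] = 6

The roots of x^3 - 25 are ∛25, ω∛25, ω^2∛25 where ω = e^(2πi/3) is a primitive cube root of unity, so K = Q(∛25, ω). Now [Q(∛25):Q] = 3 (since 25 is not a perfect cube, x^3 - 25 is irreducible) and [Q(ω):Q] = 2. Both 2 and 3 divide [K:Q], and [K:Q] ≤ 3·2 = 6, so [K:Q] = 6. (Equivalently: Q(∛25) ⊂ R but ω ∉ R, so [K : Q(∛25)] = 2.)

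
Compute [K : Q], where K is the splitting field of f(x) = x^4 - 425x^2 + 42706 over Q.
[K : Q] = 4

Solving the quadratic in x^2: x^2 = (425 ± √(425^2 - 4·42706))/2 = (425 ± √9801)/2 = (425 ± 99)/2, giving x^2 = 163 or x^2 = 262. So f(x) = (x^2 - 163)(x^2 - 262) and the roots of f are ±√163, ±√262. Hence the splitting field is K = Q(√163, √262). Since 163 and 262 are distinct squarefree integers > 1, their product 42706 is not a perfect square, so √262 ∉ Q(√163). By the tower law [K:Q] = [Q(√163,√262):Q(√163)] · [Q(√163):Q] = 2 · 2 = 4.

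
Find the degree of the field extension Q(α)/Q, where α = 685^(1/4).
[Q(α):Q] = 4

α is a root of x^4 - 685. By Eisenstein's criterion at the prime p = 5 (which divides the constant term 685 but p^2 = 25 does not, since 685 is squarefree), x^4 - 685 is irreducible over Q. Hence [Q(α):Q] = 4.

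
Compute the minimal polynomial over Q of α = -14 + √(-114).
m_α(x) = x^2 + 28x + 310

From α + 14 = √(-114), squaring gives (α + 14)^2 = -114, i.e. α^2 + 28α + 196 = -114, so α^2 + 28α + 310 = 0. The discriminant of x^2 + 28x + 310 is (28)^2 - 4·(310) = 784 - 1240 = -456, and 4·(-114) is not a perfect square in Q since -114 is squarefree and ≠ 1. Hence x^2 + 28x + 310 is irreducible over Q and is the minimal polynomial of α.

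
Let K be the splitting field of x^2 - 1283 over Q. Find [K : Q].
[K : Q] = 2

f(x) = x^2 - 1283 factors as (x - √1283)(x + √1283). The splitting field is K = Q(√1283). Since 1283 is squarefree and > 1, it is not a perfect square, so x^2 - 1283 is irreducible over Q and [Q(√1283) : Q] = 2. Hence [K : Q] = 2.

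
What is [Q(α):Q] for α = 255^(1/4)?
[Q(α):Q] = 4

α is a root of x^4 - 255. By Eisenstein's criterion at the prime p = 3 (which divides the constant term 255 but p^2 = 9 does not, since 255 is squarefree), x^4 - 255 is irreducible over Q. Hence [Q(α):Q] = 4.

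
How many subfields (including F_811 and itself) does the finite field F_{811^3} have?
F_{811^3} has 2 subfields

The subfields of F_{p^n} are exactly the fields F_{p^d} for d | n (each is the fixed field of the unique index-d subgroup of Gal(F_{p^n}/F_p) ≅ Z/nZ). The divisors of n = 3 are {1, 3}, giving 2 subfields: F_{811^1}, F_{811^3}.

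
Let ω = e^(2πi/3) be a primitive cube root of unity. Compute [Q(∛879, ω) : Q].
[Q(∛879, ω) : Q] = 6

[Q(∛879):Q] = 3 (min poly x^3 - 879, irreducible since 879 is not a perfect cube). [Q(ω):Q] = 2 (min poly x^2 + x + 1). Since Q(∛879) ⊂ R and ω ∉ R, we have ω ∉ Q(∛879), so x^2 + x + 1 remains irreducible over Q(∛879) and [Q(∛879, ω) : Q(∛879)] = 2. By the tower law, [Q(∛879, ω) : Q] = 3 · 2 = 6. (In fact Q(∛879, ω) is the splitting field of x^3 - 879 over Q.)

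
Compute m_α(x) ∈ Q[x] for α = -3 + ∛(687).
m_α(x) = x^3 + 9x^2 + 27x - 660

Set β = α + 3 = ∛(687), so β^3 = 687. Then (α + 3)^3 - 687 = 0, i.e. α is a root of g(x) = (x + 3)^3 - 687 = x^3 + 9x^2 + 27x - 660. Since g(x) = h(x + 3) where h(x) = x^3 - 687, and h is irreducible over Q (because 687 is not a perfect cube, so h has no rational root, and a monic cubic with no rational root is irreducible), g is also irreducible (irreducibility is preserved under the substitution x → x + 3). Hence m_α(x) = x^3 + 9x^2 + 27x - 660.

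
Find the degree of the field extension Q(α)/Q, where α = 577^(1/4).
[Q(α):Q] = 4

α is a root of x^4 - 577. By Eisenstein's criterion at the prime p = 577 (which divides the constant term 577 but p^2 = 332929 does not, since 577 is squarefree), x^4 - 577 is irreducible over Q. Hence [Q(α):Q] = 4.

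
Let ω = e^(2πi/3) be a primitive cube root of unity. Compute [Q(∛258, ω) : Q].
[Q(∛258, ω) : Q] = 6

[Q(∛258):Q] = 3 (min poly x^3 - 258, irreducible since 258 is not a perfect cube). [Q(ω):Q] = 2 (min poly x^2 + x + 1). Since Q(∛258) ⊂ R and ω ∉ R, we have ω ∉ Q(∛258), so x^2 + x + 1 remains irreducible over Q(∛258) and [Q(∛258, ω) : Q(∛258)] = 2. By the tower law, [Q(∛258, ω) : Q] = 3 · 2 = 6. (In fact Q(∛258, ω) is the splitting field of x^3 - 258 over Q.)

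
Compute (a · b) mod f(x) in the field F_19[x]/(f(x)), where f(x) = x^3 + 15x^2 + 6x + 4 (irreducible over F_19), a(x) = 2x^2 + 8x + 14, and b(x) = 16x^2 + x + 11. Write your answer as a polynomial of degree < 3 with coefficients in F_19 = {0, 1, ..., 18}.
a · b ≡ 11x^2 + 3x + 15 (mod f(x))

Multiply in F_19[x]: a(x)·b(x) = (2x^2 + 8x + 14)·(16x^2 + x + 11) = 13x^4 + 16x^3 + 7x^2 + 7x + 2. This has degree ≥ 3, so divide by f(x) over F_19: 13x^4 + 16x^3 + 7x^2 + 7x + 2 = (13x + 11)·(x^3 + 15x^2 + 6x + 4) + (11x^2 + 3x + 15). Hence a·b ≡ 11x^2 + 3x + 15 (mod f). (F_19[x]/(f) is a field with 19^3 = 6859 elements since f is irreducible of degree 3.)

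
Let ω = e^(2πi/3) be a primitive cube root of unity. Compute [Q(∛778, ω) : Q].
[Q(∛778, ω) : Q] = 6

[Q(∛778):Q] = 3 (min poly x^3 - 778, irreducible since 778 is not a perfect cube). [Q(ω):Q] = 2 (min poly x^2 + x + 1). Since Q(∛778) ⊂ R and ω ∉ R, we have ω ∉ Q(∛778), so x^2 + x + 1 remains irreducible over Q(∛778) and [Q(∛778, ω) : Q(∛778)] = 2. By the tower law, [Q(∛778, ω) : Q] = 3 · 2 = 6. (In fact Q(∛778, ω) is the splitting field of x^3 - 778 over Q.)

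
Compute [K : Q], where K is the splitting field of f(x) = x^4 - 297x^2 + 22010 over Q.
[K : Q] = 4

Solving the quadratic in x^2: x^2 = (297 ± √(297^2 - 4·22010))/2 = (297 ± √169)/2 = (297 ± 13)/2, giving x^2 = 155 or x^2 = 142. So f(x) = (x^2 - 155)(x^2 - 142) and the roots of f are ±√155, ±√142. Hence the splitting field is K = Q(√155, √142). Since 155 and 142 are distinct squarefree integers > 1, their product 22010 is not a perfect square, so √142 ∉ Q(√155). By the tower law [K:Q] = [Q(√155,√142):Q(√155)] · [Q(√155):Q] = 2 · 2 = 4.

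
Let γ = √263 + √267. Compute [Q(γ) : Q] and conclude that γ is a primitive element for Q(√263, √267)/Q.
[Q(γ) : Q] = 4 (equivalently, Q(γ) = Q(√263, √267))

Obviously Q(γ) ⊆ Q(√263, √267), and [Q(√263, √267):Q] = 4 (since 263, 267 are distinct squarefree integers > 1 with 70221 not a perfect square). To show equality we compute the minimal polynomial of γ. From γ = √263 + √267: γ^2 = 263 + 2√(70221) + 267 = 530 + 2√(70221), so γ^2 - 530 = 2√(70221); squaring, (γ^2 - 530)^2 = 4·70221, i.e. γ^4 - 1060γ^2 + 280900 - 280884 = 0, i.e. γ^4 - 1060γ^2 + 16 = 0. So γ is a root of x^4 - 1060x^2 + 16. This polynomial is irreducible over Q: it has no rational root (each ±√263 ± √267 is irrational), and any factorization into two quadratics over Q would force √(70221) ∈ Q (pairing opposite roots) or √263, √267 ∈ Q (other pairings), all impossible. Hence [Q(γ):Q] = 4 = [Q(√263, √267):Q], so Q(γ) = Q(√263, √267).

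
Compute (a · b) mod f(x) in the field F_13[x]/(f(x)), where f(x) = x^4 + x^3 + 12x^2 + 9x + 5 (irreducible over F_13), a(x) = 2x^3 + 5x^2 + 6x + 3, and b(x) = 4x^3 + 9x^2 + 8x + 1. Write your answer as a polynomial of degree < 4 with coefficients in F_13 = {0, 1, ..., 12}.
a · b ≡ 3x^3 + 2x^2 + 2x (mod f(x))

Multiply in F_13[x]: a(x)·b(x) = (2x^3 + 5x^2 + 6x + 3)·(4x^3 + 9x^2 + 8x + 1) = 8x^6 + 12x^5 + 7x^4 + 4x^3 + 2x^2 + 4x + 3. This has degree ≥ 4, so divide by f(x) over F_13: 8x^6 + 12x^5 + 7x^4 + 4x^3 + 2x^2 + 4x + 3 = (8x^2 + 4x + 11)·(x^4 + x^3 + 12x^2 + 9x + 5) + (3x^3 + 2x^2 + 2x). Hence a·b ≡ 3x^3 + 2x^2 + 2x (mod f). (F_13[x]/(f) is a field with 13^4 = 28561 elements since f is irreducible of degree 4.)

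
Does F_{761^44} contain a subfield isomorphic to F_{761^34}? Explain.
No: F_{761^34} is not a subfield of F_{761^44}

F_{p^m} embeds in F_{p^n} iff m | n. Here 34 ∤ 44 (since 44 = 1·34 + 10 with remainder 10 ≠ 0), so F_{761^34} is not a subfield of F_{761^44}. Equivalently: if it were, the tower law would give 34 = [F_{761^34}:F_761] dividing [F_{761^44}:F_761] = 44, contradiction.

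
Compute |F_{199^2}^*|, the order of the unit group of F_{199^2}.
|F_{199^2}^*| = 39600

F_{199^2} has 199^2 = 39601 elements; its multiplicative group consists of all nonzero elements, so |F_{199^2}^*| = 39601 - 1 = 39600. (It is cyclic since any finite subgroup of the multiplicative group of a field is cyclic.)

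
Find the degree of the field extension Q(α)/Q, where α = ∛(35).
[Q(α):Q] = 3

The minimal polynomial of α is x^3 - 35, irreducible over Q since 35 is not a perfect cube (so x^3 - 35 has no rational root). Hence [Q(α):Q] = deg(m_α) = 3.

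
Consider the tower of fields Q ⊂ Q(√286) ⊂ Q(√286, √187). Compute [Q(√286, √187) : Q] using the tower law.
[Q(√286, √187) : Q] = 4

[Q(√286):Q] = 2 (min poly x^2 - 286, irreducible since 286 is squarefree > 1). For the top step, suppose √187 ∈ Q(√286), say √187 = c + d√286 with c, d ∈ Q. Squaring: 187 = c^2 + 286d^2 + 2cd√286. Since √286 ∉ Q this forces 2cd = 0. If d = 0 then √187 = c ∈ Q, contradicting 187 squarefree > 1. If c = 0 then 187 = 286d^2, so 286·187 = (286d)^2 is a perfect square in Q — but 286·187 = 53482 is not a perfect square (since 286 and 187 are distinct squarefree integers). Contradiction. Hence √187 ∉ Q(√286), so x^2 - 187 stays irreducible over Q(√286) and [Q(√286, √187) : Q(√286)] = 2. By the tower law, [Q(√286, √187) : Q] = 2 · 2 = 4.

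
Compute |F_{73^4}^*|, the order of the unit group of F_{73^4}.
|F_{73^4}^*| = 28398240

F_{73^4} has 73^4 = 28398241 elements; its multiplicative group consists of all nonzero elements, so |F_{73^4}^*| = 28398241 - 1 = 28398240. (It is cyclic since any finite subgroup of the multiplicative group of a field is cyclic.)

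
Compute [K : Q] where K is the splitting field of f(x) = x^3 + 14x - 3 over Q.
[K : Q] = 6

By the rational root test, any rational root of the monic integer polynomial f(x) = x^3 + 14x - 3 must be an integer dividing the constant term -3, i.e. one of ±{1, 3}. Evaluating: f(1) = 12, f(-1) = -18, f(3) = 66, f(-3) = -72; none is 0, so f has no rational root and is therefore irreducible over Q (a cubic with no linear factor over a field is irreducible). For an irreducible cubic, the Galois group is A_3 or S_3 according as the discriminant disc(f) = -4a^3 - 27b^2 = -4·(14)^3 - 27·(-3)^2 = -11219 is or is not a square in Q. Here disc(f) = -11219 is not a perfect square in Q, so the Galois group of f over Q is not contained in A_3 and must be all of S_3. The splitting field has degree |S_3| = 6 over Q, so [K : Q] = 6.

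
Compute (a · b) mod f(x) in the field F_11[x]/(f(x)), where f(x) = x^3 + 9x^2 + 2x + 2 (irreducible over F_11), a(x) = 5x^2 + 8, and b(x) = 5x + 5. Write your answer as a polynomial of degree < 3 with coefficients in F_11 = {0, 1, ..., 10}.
a · b ≡ 9x^2 + x + 1 (mod f(x))

Multiply in F_11[x]: a(x)·b(x) = (5x^2 + 8)·(5x + 5) = 3x^3 + 3x^2 + 7x + 7. This has degree ≥ 3, so divide by f(x) over F_11: 3x^3 + 3x^2 + 7x + 7 = (3)·(x^3 + 9x^2 + 2x + 2) + (9x^2 + x + 1). Hence a·b ≡ 9x^2 + x + 1 (mod f). (F_11[x]/(f) is a field with 11^3 = 1331 elements since f is irreducible of degree 3.)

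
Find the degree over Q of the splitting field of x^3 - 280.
[K : Q] = 6

The roots of x^3 - 280 are ∛280, ω∛280, ω^2∛280 where ω = e^(2πi/3) is a primitive cube root of unity, so K = Q(∛280, ω). Now [Q(∛280):Q] = 3 (since 280 is not a perfect cube, x^3 - 280 is irreducible) and [Q(ω):Q] = 2. Both 2 and 3 divide [K:Q], and [K:Q] ≤ 3·2 = 6, so [K:Q] = 6. (Equivalently: Q(∛280) ⊂ R but ω ∉ R, so [K : Q(∛280)] = 2.)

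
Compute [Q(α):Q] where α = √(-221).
[Q(α):Q] = 2

[Q(α):Q] equals the degree of the minimal polynomial of α. Here α^2 = -221 and x^2 + 221 is irreducible (d = -221 is squarefree, ≠ 1, hence not a square), so deg(m_α) = 2. Thus [Q(α):Q] = 2.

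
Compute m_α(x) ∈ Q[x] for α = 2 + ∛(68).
m_α(x) = x^3 - 6x^2 + 12x - 76

Set β = α - 2 = ∛(68), so β^3 = 68. Then (α - 2)^3 - 68 = 0, i.e. α is a root of g(x) = (x - 2)^3 - 68 = x^3 - 6x^2 + 12x - 76. Since g(x) = h(x - 2) where h(x) = x^3 - 68, and h is irreducible over Q (because 68 is not a perfect cube, so h has no rational root, and a monic cubic with no rational root is irreducible), g is also irreducible (irreducibility is preserved under the substitution x → x - 2). Hence m_α(x) = x^3 - 6x^2 + 12x - 76.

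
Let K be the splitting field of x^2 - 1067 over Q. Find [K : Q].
[K : Q] = 2

f(x) = x^2 - 1067 factors as (x - √1067)(x + √1067). The splitting field is K = Q(√1067). Since 1067 is squarefree and > 1, it is not a perfect square, so x^2 - 1067 is irreducible over Q and [Q(√1067) : Q] = 2. Hence [K : Q] = 2.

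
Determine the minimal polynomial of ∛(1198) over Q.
m_α(x) = x^3 - 1198

α satisfies α^3 = 1198, so x^3 - 1198 annihilates α. By the rational root test, a rational root p/q (in lowest terms) of x^3 - 1198 would satisfy p^3 = 1198 q^3, forcing q = 1 and p^3 = 1198; but 1198 is not a perfect cube, contradiction. A monic cubic over Q with no rational root is irreducible (any nontrivial factorization would include a linear factor). Hence x^3 - 1198 is the minimal polynomial of α, and in particular [Q(α):Q] = 3.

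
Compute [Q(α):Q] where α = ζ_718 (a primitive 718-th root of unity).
[Q(α):Q] = 358

The minimal polynomial of ζ_718 over Q is the 718-th cyclotomic polynomial Φ_718(x), which is irreducible over Q and has degree φ(718) = 358. Hence [Q(α):Q] = φ(718) = 358.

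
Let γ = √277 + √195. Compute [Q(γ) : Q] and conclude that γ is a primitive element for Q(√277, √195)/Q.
[Q(γ) : Q] = 4 (equivalently, Q(γ) = Q(√277, √195))

Obviously Q(γ) ⊆ Q(√277, √195), and [Q(√277, √195):Q] = 4 (since 277, 195 are distinct squarefree integers > 1 with 54015 not a perfect square). To show equality we compute the minimal polynomial of γ. From γ = √277 + √195: γ^2 = 277 + 2√(54015) + 195 = 472 + 2√(54015), so γ^2 - 472 = 2√(54015); squaring, (γ^2 - 472)^2 = 4·54015, i.e. γ^4 - 944γ^2 + 222784 - 216060 = 0, i.e. γ^4 - 944γ^2 + 6724 = 0. So γ is a root of x^4 - 944x^2 + 6724. This polynomial is irreducible over Q: it has no rational root (each ±√277 ± √195 is irrational), and any factorization into two quadratics over Q would force √(54015) ∈ Q (pairing opposite roots) or √277, √195 ∈ Q (other pairings), all impossible. Hence [Q(γ):Q] = 4 = [Q(√277, √195):Q], so Q(γ) = Q(√277, √195).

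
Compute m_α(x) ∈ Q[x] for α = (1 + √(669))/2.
m_α(x) = x^2 - x - 167

From 2α - 1 = √(669), squaring gives (2α - 1)^2 = 669, i.e. 4α^2 - 4α + 1 = 669, so α^2 - α + (1 - 669)/4 = 0. Since 669 ≡ 1 (mod 4), (1 - 669)/4 = -167 ∈ Z. The polynomial x^2 - x - 167 has discriminant 1 - 4·(-167) = 669, which is not a perfect square in Q (d = 669 is squarefree and ≠ 1), so x^2 - x - 167 is irreducible over Q. It is the minimal polynomial of α.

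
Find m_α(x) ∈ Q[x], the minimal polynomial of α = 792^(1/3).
m_α(x) = x^3 - 792

α satisfies α^3 = 792, so x^3 - 792 annihilates α. By the rational root test, a rational root p/q (in lowest terms) of x^3 - 792 would satisfy p^3 = 792 q^3, forcing q = 1 and p^3 = 792; but 792 is not a perfect cube, contradiction. A monic cubic over Q with no rational root is irreducible (any nontrivial factorization would include a linear factor). Hence x^3 - 792 is the minimal polynomial of α, and in particular [Q(α):Q] = 3.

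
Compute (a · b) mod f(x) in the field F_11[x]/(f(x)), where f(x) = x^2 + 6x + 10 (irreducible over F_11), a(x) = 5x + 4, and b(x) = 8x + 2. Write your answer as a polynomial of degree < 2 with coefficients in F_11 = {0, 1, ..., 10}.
a · b ≡ 4 (mod f(x))

Multiply in F_11[x]: a(x)·b(x) = (5x + 4)·(8x + 2) = 7x^2 + 9x + 8. This has degree ≥ 2, so divide by f(x) over F_11: 7x^2 + 9x + 8 = (7)·(x^2 + 6x + 10) + (4). Hence a·b ≡ 4 (mod f). (F_11[x]/(f) is a field with 11^2 = 121 elements since f is irreducible of degree 2.)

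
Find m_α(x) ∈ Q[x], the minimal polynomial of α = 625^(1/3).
m_α(x) = x^3 - 625

α satisfies α^3 = 625, so x^3 - 625 annihilates α. By the rational root test, a rational root p/q (in lowest terms) of x^3 - 625 would satisfy p^3 = 625 q^3, forcing q = 1 and p^3 = 625; but 625 is not a perfect cube, contradiction. A monic cubic over Q with no rational root is irreducible (any nontrivial factorization would include a linear factor). Hence x^3 - 625 is the minimal polynomial of α, and in particular [Q(α):Q] = 3.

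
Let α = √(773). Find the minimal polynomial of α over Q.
m_α(x) = x^2 - 773

α satisfies α^2 - 773 = 0, so x^2 - 773 annihilates α. Since d = 773 is squarefree and ≠ 1, it is not a perfect square in Q, so x^2 - 773 has no rational root and is therefore irreducible over Q (a degree-2 polynomial over a field is irreducible iff it has no root). Hence m_α(x) = x^2 - 773.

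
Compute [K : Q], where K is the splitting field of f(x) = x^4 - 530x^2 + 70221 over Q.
[K : Q] = 4

Solving the quadratic in x^2: x^2 = (530 ± √(530^2 - 4·70221))/2 = (530 ± √16)/2 = (530 ± 4)/2, giving x^2 = 263 or x^2 = 267. So f(x) = (x^2 - 263)(x^2 - 267) and the roots of f are ±√263, ±√267. Hence the splitting field is K = Q(√263, √267). Since 263 and 267 are distinct squarefree integers > 1, their product 70221 is not a perfect square, so √267 ∉ Q(√263). By the tower law [K:Q] = [Q(√263,√267):Q(√263)] · [Q(√263):Q] = 2 · 2 = 4.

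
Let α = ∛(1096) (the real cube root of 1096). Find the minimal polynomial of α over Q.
m_α(x) = x^3 - 1096

α satisfies α^3 = 1096, so x^3 - 1096 annihilates α. By the rational root test, a rational root p/q (in lowest terms) of x^3 - 1096 would satisfy p^3 = 1096 q^3, forcing q = 1 and p^3 = 1096; but 1096 is not a perfect cube, contradiction. A monic cubic over Q with no rational root is irreducible (any nontrivial factorization would include a linear factor). Hence x^3 - 1096 is the minimal polynomial of α, and in particular [Q(α):Q] = 3.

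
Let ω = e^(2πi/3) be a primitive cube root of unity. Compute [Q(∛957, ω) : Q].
[Q(∛957, ω) : Q] = 6

[Q(∛957):Q] = 3 (min poly x^3 - 957, irreducible since 957 is not a perfect cube). [Q(ω):Q] = 2 (min poly x^2 + x + 1). Since Q(∛957) ⊂ R and ω ∉ R, we have ω ∉ Q(∛957), so x^2 + x + 1 remains irreducible over Q(∛957) and [Q(∛957, ω) : Q(∛957)] = 2. By the tower law, [Q(∛957, ω) : Q] = 3 · 2 = 6. (In fact Q(∛957, ω) is the splitting field of x^3 - 957 over Q.)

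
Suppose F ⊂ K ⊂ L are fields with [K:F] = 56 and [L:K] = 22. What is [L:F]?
[L:F] = 1232

The tower law says that for any tower of field extensions F ⊂ K ⊂ L with finite degrees, [L:F] = [L:K] · [K:F]. Here this gives [L:F] = 22 · 56 = 1232.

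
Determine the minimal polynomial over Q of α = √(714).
m_α(x) = x^2 - 714

α satisfies α^2 - 714 = 0, so x^2 - 714 annihilates α. Since d = 714 is squarefree and ≠ 1, it is not a perfect square in Q, so x^2 - 714 has no rational root and is therefore irreducible over Q (a degree-2 polynomial over a field is irreducible iff it has no root). Hence m_α(x) = x^2 - 714.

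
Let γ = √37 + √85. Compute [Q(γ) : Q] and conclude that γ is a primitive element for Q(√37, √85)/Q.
[Q(γ) : Q] = 4 (equivalently, Q(γ) = Q(√37, √85))

Obviously Q(γ) ⊆ Q(√37, √85), and [Q(√37, √85):Q] = 4 (since 37, 85 are distinct squarefree integers > 1 with 3145 not a perfect square). To show equality we compute the minimal polynomial of γ. From γ = √37 + √85: γ^2 = 37 + 2√(3145) + 85 = 122 + 2√(3145), so γ^2 - 122 = 2√(3145); squaring, (γ^2 - 122)^2 = 4·3145, i.e. γ^4 - 244γ^2 + 14884 - 12580 = 0, i.e. γ^4 - 244γ^2 + 2304 = 0. So γ is a root of x^4 - 244x^2 + 2304. This polynomial is irreducible over Q: it has no rational root (each ±√37 ± √85 is irrational), and any factorization into two quadratics over Q would force √(3145) ∈ Q (pairing opposite roots) or √37, √85 ∈ Q (other pairings), all impossible. Hence [Q(γ):Q] = 4 = [Q(√37, √85):Q], so Q(γ) = Q(√37, √85).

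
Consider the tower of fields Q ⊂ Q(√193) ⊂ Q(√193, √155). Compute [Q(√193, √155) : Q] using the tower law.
[Q(√193, √155) : Q] = 4

[Q(√193):Q] = 2 (min poly x^2 - 193, irreducible since 193 is squarefree > 1). For the top step, suppose √155 ∈ Q(√193), say √155 = c + d√193 with c, d ∈ Q. Squaring: 155 = c^2 + 193d^2 + 2cd√193. Since √193 ∉ Q this forces 2cd = 0. If d = 0 then √155 = c ∈ Q, contradicting 155 squarefree > 1. If c = 0 then 155 = 193d^2, so 193·155 = (193d)^2 is a perfect square in Q — but 193·155 = 29915 is not a perfect square (since 193 and 155 are distinct squarefree integers). Contradiction. Hence √155 ∉ Q(√193), so x^2 - 155 stays irreducible over Q(√193) and [Q(√193, √155) : Q(√193)] = 2. By the tower law, [Q(√193, √155) : Q] = 2 · 2 = 4.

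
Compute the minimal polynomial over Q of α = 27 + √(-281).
m_α(x) = x^2 - 54x + 1010

From α - 27 = √(-281), squaring gives (α - 27)^2 = -281, i.e. α^2 - 54α + 729 = -281, so α^2 - 54α + 1010 = 0. The discriminant of x^2 - 54x + 1010 is (-54)^2 - 4·(1010) = 2916 - 4040 = -1124, and 4·(-281) is not a perfect square in Q since -281 is squarefree and ≠ 1. Hence x^2 - 54x + 1010 is irreducible over Q and is the minimal polynomial of α.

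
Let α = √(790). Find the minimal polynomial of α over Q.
m_α(x) = x^2 - 790

α satisfies α^2 - 790 = 0, so x^2 - 790 annihilates α. Since d = 790 is squarefree and ≠ 1, it is not a perfect square in Q, so x^2 - 790 has no rational root and is therefore irreducible over Q (a degree-2 polynomial over a field is irreducible iff it has no root). Hence m_α(x) = x^2 - 790.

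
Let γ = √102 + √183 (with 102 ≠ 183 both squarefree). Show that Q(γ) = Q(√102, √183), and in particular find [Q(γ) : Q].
[Q(γ) : Q] = 4 (equivalently, Q(γ) = Q(√102, √183))

Obviously Q(γ) ⊆ Q(√102, √183), and [Q(√102, √183):Q] = 4 (since 102, 183 are distinct squarefree integers > 1 with 18666 not a perfect square). To show equality we compute the minimal polynomial of γ. From γ = √102 + √183: γ^2 = 102 + 2√(18666) + 183 = 285 + 2√(18666), so γ^2 - 285 = 2√(18666); squaring, (γ^2 - 285)^2 = 4·18666, i.e. γ^4 - 570γ^2 + 81225 - 74664 = 0, i.e. γ^4 - 570γ^2 + 6561 = 0. So γ is a root of x^4 - 570x^2 + 6561. This polynomial is irreducible over Q: it has no rational root (each ±√102 ± √183 is irrational), and any factorization into two quadratics over Q would force √(18666) ∈ Q (pairing opposite roots) or √102, √183 ∈ Q (other pairings), all impossible. Hence [Q(γ):Q] = 4 = [Q(√102, √183):Q], so Q(γ) = Q(√102, √183).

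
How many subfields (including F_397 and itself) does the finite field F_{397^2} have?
F_{397^2} has 2 subfields

The subfields of F_{p^n} are exactly the fields F_{p^d} for d | n (each is the fixed field of the unique index-d subgroup of Gal(F_{p^n}/F_p) ≅ Z/nZ). The divisors of n = 2 are {1, 2}, giving 2 subfields: F_{397^1}, F_{397^2}.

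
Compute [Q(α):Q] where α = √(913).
[Q(α):Q] = 2

[Q(α):Q] equals the degree of the minimal polynomial of α. Here α^2 = 913 and x^2 - 913 is irreducible (d = 913 is squarefree, ≠ 1, hence not a square), so deg(m_α) = 2. Thus [Q(α):Q] = 2.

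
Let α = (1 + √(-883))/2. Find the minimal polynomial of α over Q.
m_α(x) = x^2 - x + 221

From 2α - 1 = √(-883), squaring gives (2α - 1)^2 = -883, i.e. 4α^2 - 4α + 1 = -883, so α^2 - α + (1 + 883)/4 = 0. Since -883 ≡ 1 (mod 4), (1 + 883)/4 = 221 ∈ Z. The polynomial x^2 - x + 221 has discriminant 1 - 4·(221) = -883, which is not a perfect square in Q (d = -883 is squarefree and ≠ 1), so x^2 - x + 221 is irreducible over Q. It is the minimal polynomial of α.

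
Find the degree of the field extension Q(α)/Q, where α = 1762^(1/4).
[Q(α):Q] = 4

α is a root of x^4 - 1762. By Eisenstein's criterion at the prime p = 2 (which divides the constant term 1762 but p^2 = 4 does not, since 1762 is squarefree), x^4 - 1762 is irreducible over Q. Hence [Q(α):Q] = 4.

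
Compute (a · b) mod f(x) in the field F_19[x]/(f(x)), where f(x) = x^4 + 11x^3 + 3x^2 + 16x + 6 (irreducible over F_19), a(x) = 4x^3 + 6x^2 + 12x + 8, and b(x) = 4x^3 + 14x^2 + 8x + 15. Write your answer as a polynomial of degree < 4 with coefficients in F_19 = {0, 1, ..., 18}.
a · b ≡ 7x^3 + 8x^2 + 4x + 4 (mod f(x))

Multiply in F_19[x]: a(x)·b(x) = (4x^3 + 6x^2 + 12x + 8)·(4x^3 + 14x^2 + 8x + 15) = 16x^6 + 4x^5 + 12x^4 + 4x^3 + 13x^2 + 16x + 6. This has degree ≥ 4, so divide by f(x) over F_19: 16x^6 + 4x^5 + 12x^4 + 4x^3 + 13x^2 + 16x + 6 = (16x^2 + 18x + 13)·(x^4 + 11x^3 + 3x^2 + 16x + 6) + (7x^3 + 8x^2 + 4x + 4). Hence a·b ≡ 7x^3 + 8x^2 + 4x + 4 (mod f). (F_19[x]/(f) is a field with 19^4 = 130321 elements since f is irreducible of degree 4.)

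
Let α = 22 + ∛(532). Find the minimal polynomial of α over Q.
m_α(x) = x^3 - 66x^2 + 1452x - 11180

Set β = α - 22 = ∛(532), so β^3 = 532. Then (α - 22)^3 - 532 = 0, i.e. α is a root of g(x) = (x - 22)^3 - 532 = x^3 - 66x^2 + 1452x - 11180. Since g(x) = h(x - 22) where h(x) = x^3 - 532, and h is irreducible over Q (because 532 is not a perfect cube, so h has no rational root, and a monic cubic with no rational root is irreducible), g is also irreducible (irreducibility is preserved under the substitution x → x - 22). Hence m_α(x) = x^3 - 66x^2 + 1452x - 11180.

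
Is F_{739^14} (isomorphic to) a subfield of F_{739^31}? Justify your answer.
No: F_{739^14} is not a subfield of F_{739^31}

F_{p^m} embeds in F_{p^n} iff m | n. Here 14 ∤ 31 (since 31 = 2·14 + 3 with remainder 3 ≠ 0), so F_{739^14} is not a subfield of F_{739^31}. Equivalently: if it were, the tower law would give 14 = [F_{739^14}:F_739] dividing [F_{739^31}:F_739] = 31, contradiction.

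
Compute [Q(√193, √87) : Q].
[Q(√193, √87) : Q] = 4

[Q(√193):Q] = 2 (min poly x^2 - 193, irreducible since 193 is squarefree > 1). For the top step, suppose √87 ∈ Q(√193), say √87 = c + d√193 with c, d ∈ Q. Squaring: 87 = c^2 + 193d^2 + 2cd√193. Since √193 ∉ Q this forces 2cd = 0. If d = 0 then √87 = c ∈ Q, contradicting 87 squarefree > 1. If c = 0 then 87 = 193d^2, so 193·87 = (193d)^2 is a perfect square in Q — but 193·87 = 16791 is not a perfect square (since 193 and 87 are distinct squarefree integers). Contradiction. Hence √87 ∉ Q(√193), so x^2 - 87 stays irreducible over Q(√193) and [Q(√193, √87) : Q(√193)] = 2. By the tower law, [Q(√193, √87) : Q] = 2 · 2 = 4.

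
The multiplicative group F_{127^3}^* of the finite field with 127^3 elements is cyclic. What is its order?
|F_{127^3}^*| = 2048382

F_{127^3} has 127^3 = 2048383 elements; its multiplicative group consists of all nonzero elements, so |F_{127^3}^*| = 2048383 - 1 = 2048382. (It is cyclic since any finite subgroup of the multiplicative group of a field is cyclic.)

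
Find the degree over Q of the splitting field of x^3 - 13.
[K : Q] = 6

The roots of x^3 - 13 are ∛13, ω∛13, ω^2∛13 where ω = e^(2πi/3) is a primitive cube root of unity, so K = Q(∛13, ω). Now [Q(∛13):Q] = 3 (since 13 is not a perfect cube, x^3 - 13 is irreducible) and [Q(ω):Q] = 2. Both 2 and 3 divide [K:Q], and [K:Q] ≤ 3·2 = 6, so [K:Q] = 6. (Equivalently: Q(∛13) ⊂ R but ω ∉ R, so [K : Q(∛13)] = 2.)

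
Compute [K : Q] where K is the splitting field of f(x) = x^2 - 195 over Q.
[K : Q] = 2

f(x) = x^2 - 195 factors as (x - √195)(x + √195). The splitting field is K = Q(√195). Since 195 is squarefree and > 1, it is not a perfect square, so x^2 - 195 is irreducible over Q and [Q(√195) : Q] = 2. Hence [K : Q] = 2.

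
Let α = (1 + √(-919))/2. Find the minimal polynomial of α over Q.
m_α(x) = x^2 - x + 230

From 2α - 1 = √(-919), squaring gives (2α - 1)^2 = -919, i.e. 4α^2 - 4α + 1 = -919, so α^2 - α + (1 + 919)/4 = 0. Since -919 ≡ 1 (mod 4), (1 + 919)/4 = 230 ∈ Z. The polynomial x^2 - x + 230 has discriminant 1 - 4·(230) = -919, which is not a perfect square in Q (d = -919 is squarefree and ≠ 1), so x^2 - x + 230 is irreducible over Q. It is the minimal polynomial of α.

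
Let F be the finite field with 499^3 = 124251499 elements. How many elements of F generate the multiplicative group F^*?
There are φ(124251498) = 34750944 primitive elements

F_q^* is cyclic of order q - 1 = 124251498. A cyclic group of order m has exactly φ(m) generators. Here m = 124251498 = 2 · 3^2 · 7 · 83 · 109^2, so the number of primitive elements is φ(124251498) = 34750944.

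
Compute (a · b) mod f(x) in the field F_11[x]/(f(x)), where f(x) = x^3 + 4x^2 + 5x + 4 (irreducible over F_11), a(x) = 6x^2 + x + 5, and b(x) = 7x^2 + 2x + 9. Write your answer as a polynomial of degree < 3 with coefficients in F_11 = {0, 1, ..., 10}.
a · b ≡ 4x^2 + 2x + 3 (mod f(x))

Multiply in F_11[x]: a(x)·b(x) = (6x^2 + x + 5)·(7x^2 + 2x + 9) = 9x^4 + 8x^3 + 3x^2 + 8x + 1. This has degree ≥ 3, so divide by f(x) over F_11: 9x^4 + 8x^3 + 3x^2 + 8x + 1 = (9x + 5)·(x^3 + 4x^2 + 5x + 4) + (4x^2 + 2x + 3). Hence a·b ≡ 4x^2 + 2x + 3 (mod f). (F_11[x]/(f) is a field with 11^3 = 1331 elements since f is irreducible of degree 3.)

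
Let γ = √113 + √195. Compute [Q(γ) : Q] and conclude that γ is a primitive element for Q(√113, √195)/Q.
[Q(γ) : Q] = 4 (equivalently, Q(γ) = Q(√113, √195))

Obviously Q(γ) ⊆ Q(√113, √195), and [Q(√113, √195):Q] = 4 (since 113, 195 are distinct squarefree integers > 1 with 22035 not a perfect square). To show equality we compute the minimal polynomial of γ. From γ = √113 + √195: γ^2 = 113 + 2√(22035) + 195 = 308 + 2√(22035), so γ^2 - 308 = 2√(22035); squaring, (γ^2 - 308)^2 = 4·22035, i.e. γ^4 - 616γ^2 + 94864 - 88140 = 0, i.e. γ^4 - 616γ^2 + 6724 = 0. So γ is a root of x^4 - 616x^2 + 6724. This polynomial is irreducible over Q: it has no rational root (each ±√113 ± √195 is irrational), and any factorization into two quadratics over Q would force √(22035) ∈ Q (pairing opposite roots) or √113, √195 ∈ Q (other pairings), all impossible. Hence [Q(γ):Q] = 4 = [Q(√113, √195):Q], so Q(γ) = Q(√113, √195).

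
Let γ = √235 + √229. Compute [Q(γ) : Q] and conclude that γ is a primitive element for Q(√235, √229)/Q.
[Q(γ) : Q] = 4 (equivalently, Q(γ) = Q(√235, √229))

Obviously Q(γ) ⊆ Q(√235, √229), and [Q(√235, √229):Q] = 4 (since 235, 229 are distinct squarefree integers > 1 with 53815 not a perfect square). To show equality we compute the minimal polynomial of γ. From γ = √235 + √229: γ^2 = 235 + 2√(53815) + 229 = 464 + 2√(53815), so γ^2 - 464 = 2√(53815); squaring, (γ^2 - 464)^2 = 4·53815, i.e. γ^4 - 928γ^2 + 215296 - 215260 = 0, i.e. γ^4 - 928γ^2 + 36 = 0. So γ is a root of x^4 - 928x^2 + 36. This polynomial is irreducible over Q: it has no rational root (each ±√235 ± √229 is irrational), and any factorization into two quadratics over Q would force √(53815) ∈ Q (pairing opposite roots) or √235, √229 ∈ Q (other pairings), all impossible. Hence [Q(γ):Q] = 4 = [Q(√235, √229):Q], so Q(γ) = Q(√235, √229).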